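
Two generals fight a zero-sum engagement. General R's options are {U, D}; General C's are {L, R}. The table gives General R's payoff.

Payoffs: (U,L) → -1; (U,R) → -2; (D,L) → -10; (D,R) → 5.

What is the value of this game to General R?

-25/16

Row minima: U → -2, D → -10; maximin = -2.
Column maxima: L → -1, R → 5; minimax = -1.
-2 ≠ -1, so there is no saddle point; optimal play is mixed.
Let General R play U with probability p. Expected payoff against L: (-1)p + (-10)(1−p) = 9p − 10; against R: (-2)p + 5(1−p) = −7p + 5.
Setting these equal: 9p − 10 = −7p + 5 ⇒ 16p = 15 ⇒ p = 15/16, and the value is (9)·(15/16) − 10 = -25/16.
For General C: with q = P(L), equating U's and D's payoffs gives q − 2 = −15q + 5 ⇒ q = 7/16.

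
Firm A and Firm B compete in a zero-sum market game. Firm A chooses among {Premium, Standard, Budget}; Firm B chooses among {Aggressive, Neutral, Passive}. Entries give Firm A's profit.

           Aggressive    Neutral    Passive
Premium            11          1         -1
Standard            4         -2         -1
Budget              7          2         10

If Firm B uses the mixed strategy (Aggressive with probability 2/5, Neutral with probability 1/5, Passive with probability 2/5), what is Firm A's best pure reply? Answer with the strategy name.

Expected payoff of Premium: (2/5)·11 + (1/5)·1 + (2/5)·(-1) = 21/5.
Expected payoff of Standard: (2/5)·4 + (1/5)·(-2) + (2/5)·(-1) = 4/5.
Expected payoff of Budget: (2/5)·7 + (1/5)·2 + (2/5)·10 = 36/5.
The largest is 36/5, so Firm A's best response is Budget.

Budget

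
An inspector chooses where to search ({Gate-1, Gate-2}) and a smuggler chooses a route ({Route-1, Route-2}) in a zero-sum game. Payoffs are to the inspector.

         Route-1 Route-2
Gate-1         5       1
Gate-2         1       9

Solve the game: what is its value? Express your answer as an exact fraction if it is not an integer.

11/3

Row minima: Gate-1 → 1, Gate-2 → 1; maximin = 1.
Column maxima: Route-1 → 5, Route-2 → 9; minimax = 5.
1 ≠ 5, so there is no saddle point; optimal play is mixed.
Let the inspector play Gate-1 with probability p. Expected payoff against Route-1: 5p + 1(1−p) = 4p + 1; against Route-2: 1p + 9(1−p) = −8p + 9.
Setting these equal: 4p + 1 = −8p + 9 ⇒ 12p = 8 ⇒ p = 2/3, and the value is (4)·(2/3) + 1 = 11/3.
For the smuggler: with q = P(Route-1), equating Gate-1's and Gate-2's payoffs gives 4q + 1 = −8q + 9 ⇒ q = 2/3.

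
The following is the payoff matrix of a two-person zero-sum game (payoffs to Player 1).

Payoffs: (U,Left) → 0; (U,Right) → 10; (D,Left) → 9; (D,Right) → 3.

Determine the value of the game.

Row minima: U → 0, D → 3; maximin = 3.
Column maxima: Left → 9, Right → 10; minimax = 9.
3 ≠ 9, so there is no saddle point; optimal play is mixed.
Let Player 1 play U with probability p. Expected payoff against Left: 0p + 9(1−p) = −9p + 9; against Right: 10p + 3(1−p) = 7p + 3.
Setting these equal: −9p + 9 = 7p + 3 ⇒ −16p = -6 ⇒ p = 3/8, and the value is (-9)·(3/8) + 9 = 45/8.
For Player 2: with q = P(Left), equating U's and D's payoffs gives −10q + 10 = 6q + 3 ⇒ q = 7/16.

45/8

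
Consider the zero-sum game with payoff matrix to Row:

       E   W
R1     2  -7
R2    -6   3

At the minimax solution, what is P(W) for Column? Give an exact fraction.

4/9

Row minima: R1 → -7, R2 → -6; maximin = -6.
Column maxima: E → 2, W → 3; minimax = 2.
-6 ≠ 2, so there is no saddle point; optimal play is mixed.
Let Row play R1 with probability p. Expected payoff against E: 2p + (-6)(1−p) = 8p − 6; against W: (-7)p + 3(1−p) = −10p + 3.
Setting these equal: 8p − 6 = −10p + 3 ⇒ 18p = 9 ⇒ p = 1/2, and the value is (8)·(1/2) − 6 = -2.
For Column: with q = P(E), equating R1's and R2's payoffs gives 9q − 7 = −9q + 3 ⇒ q = 5/9.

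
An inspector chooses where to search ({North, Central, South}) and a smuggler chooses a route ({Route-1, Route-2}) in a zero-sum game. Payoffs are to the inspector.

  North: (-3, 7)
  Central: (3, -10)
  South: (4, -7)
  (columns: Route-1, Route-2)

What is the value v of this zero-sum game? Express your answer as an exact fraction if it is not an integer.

1/3

Row minima: North → -3, Central → -10, South → -7; maximin = -3.
Column maxima: Route-1 → 4, Route-2 → 7; minimax = 4.
-3 ≠ 4, so there is no saddle point; optimal play is mixed.
Central is strictly dominated by South, so the inspector never plays it.
On the remaining 2×2 (North, South vs Route-1, Route-2):
Let the inspector play North with probability p. Expected payoff against Route-1: (-3)p + 4(1−p) = −7p + 4; against Route-2: 7p + (-7)(1−p) = 14p − 7.
Setting these equal: −7p + 4 = 14p − 7 ⇒ −21p = -11 ⇒ p = 11/21, and the value is (-7)·(11/21) + 4 = 1/3.
For the smuggler: with q = P(Route-1), equating North's and South's payoffs gives −10q + 7 = 11q − 7 ⇒ q = 2/3.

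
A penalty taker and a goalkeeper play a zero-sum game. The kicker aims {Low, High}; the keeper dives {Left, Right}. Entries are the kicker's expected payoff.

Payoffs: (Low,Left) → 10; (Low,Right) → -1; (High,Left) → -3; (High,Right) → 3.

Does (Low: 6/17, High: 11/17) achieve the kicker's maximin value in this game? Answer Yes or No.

Yes

Against Left this mix gives (6/17)·10 + (11/17)·(-3) = 27/17.
Against Right this mix gives (6/17)·(-1) + (11/17)·3 = 27/17.
All of the keeper's active replies (Left, Right) yield 27/17, and no column does worse for the kicker. The mix makes the keeper indifferent and guarantees 27/17, so it is optimal.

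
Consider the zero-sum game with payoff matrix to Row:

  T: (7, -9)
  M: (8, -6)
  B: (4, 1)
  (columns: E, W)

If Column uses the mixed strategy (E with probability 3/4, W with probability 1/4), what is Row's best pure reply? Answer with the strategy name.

M

Expected payoff of T: (3/4)·7 + (1/4)·(-9) = 3.
Expected payoff of M: (3/4)·8 + (1/4)·(-6) = 9/2.
Expected payoff of B: (3/4)·4 + (1/4)·1 = 13/4.
The largest is 9/2, so Row's best response is M.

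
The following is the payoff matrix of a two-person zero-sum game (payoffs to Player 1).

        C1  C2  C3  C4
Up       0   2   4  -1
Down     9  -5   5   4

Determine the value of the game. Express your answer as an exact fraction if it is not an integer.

Row minima: Up → -1, Down → -5; maximin = -1.
Column maxima: C1 → 9, C2 → 2, C3 → 5, C4 → 4; minimax = 2.
-1 ≠ 2, so there is no saddle point; optimal play is mixed.
C1 is strictly dominated by C4 (it gives Player 1 strictly more in every row), so Player 2 never plays it.
C3 is strictly dominated by C2 (it gives Player 1 strictly more in every row), so Player 2 never plays it.
On the remaining 2×2 (Up, Down vs C2, C4):
Let Player 1 play Up with probability p. Expected payoff against C2: 2p + (-5)(1−p) = 7p − 5; against C4: (-1)p + 4(1−p) = −5p + 4.
Setting these equal: 7p − 5 = −5p + 4 ⇒ 12p = 9 ⇒ p = 3/4, and the value is (7)·(3/4) − 5 = 1/4.
For Player 2: with q = P(C2), equating Up's and Down's payoffs gives 3q − 1 = −9q + 4 ⇒ q = 5/12.

1/4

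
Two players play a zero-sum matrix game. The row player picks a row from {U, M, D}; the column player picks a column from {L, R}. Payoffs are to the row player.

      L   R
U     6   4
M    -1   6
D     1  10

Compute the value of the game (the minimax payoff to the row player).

56/11

Row minima: U → 4, M → -1, D → 1; maximin = 4.
Column maxima: L → 6, R → 10; minimax = 6.
4 ≠ 6, so there is no saddle point; optimal play is mixed.
M is strictly dominated by D, so the row player never plays it.
On the remaining 2×2 (U, D vs L, R):
Let the row player play U with probability p. Expected payoff against L: 6p + 1(1−p) = 5p + 1; against R: 4p + 10(1−p) = −6p + 10.
Setting these equal: 5p + 1 = −6p + 10 ⇒ 11p = 9 ⇒ p = 9/11, and the value is (5)·(9/11) + 1 = 56/11.
For the column player: with q = P(L), equating U's and D's payoffs gives 2q + 4 = −9q + 10 ⇒ q = 6/11.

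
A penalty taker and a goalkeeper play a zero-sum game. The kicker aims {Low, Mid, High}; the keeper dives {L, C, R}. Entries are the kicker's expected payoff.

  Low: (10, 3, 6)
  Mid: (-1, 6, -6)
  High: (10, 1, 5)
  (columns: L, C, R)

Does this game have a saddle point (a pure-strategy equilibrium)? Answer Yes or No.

Row minima: Low → 3, Mid → -6, High → 1; maximin = 3.
Column maxima: L → 10, C → 6, R → 6; minimax = 6.
3 ≠ 6, so no pure-strategy equilibrium exists.

No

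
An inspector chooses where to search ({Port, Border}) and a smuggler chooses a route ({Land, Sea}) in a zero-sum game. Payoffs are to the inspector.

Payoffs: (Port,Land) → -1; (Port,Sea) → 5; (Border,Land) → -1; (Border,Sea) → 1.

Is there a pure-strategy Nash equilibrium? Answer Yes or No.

Yes

Row minima: Port → -1, Border → -1; maximin = -1.
Column maxima: Land → -1, Sea → 5; minimax = -1.
maximin = minimax = -1, so a saddle point exists.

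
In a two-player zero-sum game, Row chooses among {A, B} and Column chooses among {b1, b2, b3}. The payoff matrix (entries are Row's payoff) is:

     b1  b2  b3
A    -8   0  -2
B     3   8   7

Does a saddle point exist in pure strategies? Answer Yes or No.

Row minima: A → -8, B → 3; maximin = 3.
Column maxima: b1 → 3, b2 → 8, b3 → 7; minimax = 3.
maximin = minimax = 3, so a saddle point exists.

Yes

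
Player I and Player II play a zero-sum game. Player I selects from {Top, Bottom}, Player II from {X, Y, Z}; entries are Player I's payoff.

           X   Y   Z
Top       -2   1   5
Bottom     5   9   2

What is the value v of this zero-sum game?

Row minima: Top → -2, Bottom → 2; maximin = 2.
Column maxima: X → 5, Y → 9, Z → 5; minimax = 5.
2 ≠ 5, so there is no saddle point; optimal play is mixed.
Y is strictly dominated by X (it gives Player I strictly more in every row), so Player II never plays it.
On the remaining 2×2 (Top, Bottom vs X, Z):
Let Player I play Top with probability p. Expected payoff against X: (-2)p + 5(1−p) = −7p + 5; against Z: 5p + 2(1−p) = 3p + 2.
Setting these equal: −7p + 5 = 3p + 2 ⇒ −10p = -3 ⇒ p = 3/10, and the value is (-7)·(3/10) + 5 = 29/10.
For Player II: with q = P(X), equating Top's and Bottom's payoffs gives −7q + 5 = 3q + 2 ⇒ q = 3/10.

29/10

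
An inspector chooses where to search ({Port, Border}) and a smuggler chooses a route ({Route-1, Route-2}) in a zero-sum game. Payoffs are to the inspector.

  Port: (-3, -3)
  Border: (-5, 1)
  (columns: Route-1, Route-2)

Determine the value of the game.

Row minima: Port → -3, Border → -5; maximin = -3.
Column maxima: Route-1 → -3, Route-2 → 1; minimax = -3.
Since maximin = minimax = -3, there is a saddle point and the value is -3.

-3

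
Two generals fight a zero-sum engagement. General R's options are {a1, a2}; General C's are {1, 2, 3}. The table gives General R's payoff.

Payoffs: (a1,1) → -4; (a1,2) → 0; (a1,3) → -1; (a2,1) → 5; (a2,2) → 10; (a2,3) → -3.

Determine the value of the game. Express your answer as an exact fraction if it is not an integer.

Row minima: a1 → -4, a2 → -3; maximin = -3.
Column maxima: 1 → 5, 2 → 10, 3 → -1; minimax = -1.
-3 ≠ -1, so there is no saddle point; optimal play is mixed.
2 is strictly dominated by 1 (it gives General R strictly more in every row), so General C never plays it.
On the remaining 2×2 (a1, a2 vs 1, 3):
Let General R play a1 with probability p. Expected payoff against 1: (-4)p + 5(1−p) = −9p + 5; against 3: (-1)p + (-3)(1−p) = 2p − 3.
Setting these equal: −9p + 5 = 2p − 3 ⇒ −11p = -8 ⇒ p = 8/11, and the value is (-9)·(8/11) + 5 = -17/11.
For General C: with q = P(1), equating a1's and a2's payoffs gives −3q − 1 = 8q − 3 ⇒ q = 2/11.

-17/11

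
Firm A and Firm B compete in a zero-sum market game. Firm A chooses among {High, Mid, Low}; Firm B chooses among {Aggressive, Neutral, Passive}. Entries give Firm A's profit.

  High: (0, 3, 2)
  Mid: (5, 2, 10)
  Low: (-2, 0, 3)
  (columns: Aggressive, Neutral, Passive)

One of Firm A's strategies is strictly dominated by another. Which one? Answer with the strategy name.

Mid gives a strictly higher payoff than Low against every column: 5 > -2, 2 > 0, 10 > 3.
So Low is strictly dominated and Firm A never plays it.

Low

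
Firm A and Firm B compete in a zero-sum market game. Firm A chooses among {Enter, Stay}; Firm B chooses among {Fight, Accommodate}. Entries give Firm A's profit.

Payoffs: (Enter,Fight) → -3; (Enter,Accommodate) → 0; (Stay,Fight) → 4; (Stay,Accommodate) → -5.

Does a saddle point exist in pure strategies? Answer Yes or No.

No

Row minima: Enter → -3, Stay → -5; maximin = -3.
Column maxima: Fight → 4, Accommodate → 0; minimax = 0.
-3 ≠ 0, so no pure-strategy equilibrium exists.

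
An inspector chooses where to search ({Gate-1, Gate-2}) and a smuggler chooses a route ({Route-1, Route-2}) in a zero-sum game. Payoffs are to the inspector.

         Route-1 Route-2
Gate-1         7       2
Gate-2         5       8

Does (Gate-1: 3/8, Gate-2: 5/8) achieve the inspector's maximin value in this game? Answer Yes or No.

Yes

Against Route-1 this mix gives (3/8)·7 + (5/8)·5 = 23/4.
Against Route-2 this mix gives (3/8)·2 + (5/8)·8 = 23/4.
All of the smuggler's active replies (Route-1, Route-2) yield 23/4, and no column does worse for the inspector. The mix makes the smuggler indifferent and guarantees 23/4, so it is optimal.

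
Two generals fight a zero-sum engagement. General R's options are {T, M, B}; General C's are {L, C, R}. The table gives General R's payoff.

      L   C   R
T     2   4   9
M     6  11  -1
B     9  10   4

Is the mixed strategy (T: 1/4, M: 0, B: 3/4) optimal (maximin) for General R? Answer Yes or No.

No

Against L this mix gives (1/4)·2 + (3/4)·9 = 29/4.
Against C this mix gives (1/4)·4 + (3/4)·10 = 17/2.
Against R this mix gives (1/4)·9 + (3/4)·4 = 21/4.
General C will play R, holding General R to 21/4. Shifting weight toward the row that does better against R would raise this floor (the equalizing mix achieves 73/12 against both R and L), so the proposed strategy is not optimal.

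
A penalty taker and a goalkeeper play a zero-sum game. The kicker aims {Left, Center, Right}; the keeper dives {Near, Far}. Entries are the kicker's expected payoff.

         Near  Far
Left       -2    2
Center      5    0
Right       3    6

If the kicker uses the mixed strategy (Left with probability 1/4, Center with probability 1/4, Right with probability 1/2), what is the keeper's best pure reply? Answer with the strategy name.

If the keeper plays Near, the kicker's expected payoff is (1/4)·(-2) + (1/4)·5 + (1/2)·3 = 9/4.
If the keeper plays Far, the kicker's expected payoff is (1/4)·2 + (1/4)·0 + (1/2)·6 = 7/2.
The keeper minimizes the kicker's payoff; the smallest is 9/4, so the best response is Near.

Near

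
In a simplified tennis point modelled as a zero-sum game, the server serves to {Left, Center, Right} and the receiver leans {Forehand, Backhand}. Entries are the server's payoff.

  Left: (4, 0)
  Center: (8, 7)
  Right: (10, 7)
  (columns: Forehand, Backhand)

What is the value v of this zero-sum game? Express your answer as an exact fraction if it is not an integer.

Row minima: Left → 0, Center → 7, Right → 7; maximin = 7.
Column maxima: Forehand → 10, Backhand → 7; minimax = 7.
Since maximin = minimax = 7, there is a saddle point and the value is 7.

7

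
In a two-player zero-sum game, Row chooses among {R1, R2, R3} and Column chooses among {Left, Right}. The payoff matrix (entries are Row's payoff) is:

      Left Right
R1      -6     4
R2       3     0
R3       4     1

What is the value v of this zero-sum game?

Row minima: R1 → -6, R2 → 0, R3 → 1; maximin = 1.
Column maxima: Left → 4, Right → 4; minimax = 4.
1 ≠ 4, so there is no saddle point; optimal play is mixed.
R2 is strictly dominated by R3, so Row never plays it.
On the remaining 2×2 (R1, R3 vs Left, Right):
Let Row play R1 with probability p. Expected payoff against Left: (-6)p + 4(1−p) = −10p + 4; against Right: 4p + 1(1−p) = 3p + 1.
Setting these equal: −10p + 4 = 3p + 1 ⇒ −13p = -3 ⇒ p = 3/13, and the value is (-10)·(3/13) + 4 = 22/13.
For Column: with q = P(Left), equating R1's and R3's payoffs gives −10q + 4 = 3q + 1 ⇒ q = 3/13.

22/13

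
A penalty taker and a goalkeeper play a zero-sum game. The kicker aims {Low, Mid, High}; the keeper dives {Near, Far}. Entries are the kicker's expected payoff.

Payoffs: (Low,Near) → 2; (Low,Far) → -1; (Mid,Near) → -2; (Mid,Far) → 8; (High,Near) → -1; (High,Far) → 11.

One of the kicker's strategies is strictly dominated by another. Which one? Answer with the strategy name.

High gives a strictly higher payoff than Mid against every column: -1 > -2, 11 > 8.
So Mid is strictly dominated and the kicker never plays it.

Mid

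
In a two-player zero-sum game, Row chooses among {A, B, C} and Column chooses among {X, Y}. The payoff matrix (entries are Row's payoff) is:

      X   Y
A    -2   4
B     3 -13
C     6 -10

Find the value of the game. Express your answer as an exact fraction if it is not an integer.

Row minima: A → -2, B → -13, C → -10; maximin = -2.
Column maxima: X → 6, Y → 4; minimax = 4.
-2 ≠ 4, so there is no saddle point; optimal play is mixed.
B is strictly dominated by C, so Row never plays it.
On the remaining 2×2 (A, C vs X, Y):
Let Row play A with probability p. Expected payoff against X: (-2)p + 6(1−p) = −8p + 6; against Y: 4p + (-10)(1−p) = 14p − 10.
Setting these equal: −8p + 6 = 14p − 10 ⇒ −22p = -16 ⇒ p = 8/11, and the value is (-8)·(8/11) + 6 = 2/11.
For Column: with q = P(X), equating A's and C's payoffs gives −6q + 4 = 16q − 10 ⇒ q = 7/11.

2/11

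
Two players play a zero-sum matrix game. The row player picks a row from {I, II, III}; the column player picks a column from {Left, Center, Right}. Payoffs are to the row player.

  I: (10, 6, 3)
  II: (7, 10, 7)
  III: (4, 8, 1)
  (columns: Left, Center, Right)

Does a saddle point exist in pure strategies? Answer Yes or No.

Row minima: I → 3, II → 7, III → 1; maximin = 7.
Column maxima: Left → 10, Center → 10, Right → 7; minimax = 7.
maximin = minimax = 7, so a saddle point exists.

Yes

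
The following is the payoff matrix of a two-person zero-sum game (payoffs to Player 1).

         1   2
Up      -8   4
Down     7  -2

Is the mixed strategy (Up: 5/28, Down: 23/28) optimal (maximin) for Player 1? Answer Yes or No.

No

Against 1 this mix gives (5/28)·(-8) + (23/28)·7 = 121/28.
Against 2 this mix gives (5/28)·4 + (23/28)·(-2) = -13/14.
Player 2 will play 2, holding Player 1 to -13/14. Shifting weight toward the row that does better against 2 would raise this floor (the equalizing mix achieves 4/7 against both 2 and 1), so the proposed strategy is not optimal.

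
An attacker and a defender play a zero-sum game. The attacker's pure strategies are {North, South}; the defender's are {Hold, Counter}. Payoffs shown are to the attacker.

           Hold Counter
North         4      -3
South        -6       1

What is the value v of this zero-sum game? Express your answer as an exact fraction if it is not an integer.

Row minima: North → -3, South → -6; maximin = -3.
Column maxima: Hold → 4, Counter → 1; minimax = 1.
-3 ≠ 1, so there is no saddle point; optimal play is mixed.
Let the attacker play North with probability p. Expected payoff against Hold: 4p + (-6)(1−p) = 10p − 6; against Counter: (-3)p + 1(1−p) = −4p + 1.
Setting these equal: 10p − 6 = −4p + 1 ⇒ 14p = 7 ⇒ p = 1/2, and the value is (10)·(1/2) − 6 = -1.
For the defender: with q = P(Hold), equating North's and South's payoffs gives 7q − 3 = −7q + 1 ⇒ q = 2/7.

-1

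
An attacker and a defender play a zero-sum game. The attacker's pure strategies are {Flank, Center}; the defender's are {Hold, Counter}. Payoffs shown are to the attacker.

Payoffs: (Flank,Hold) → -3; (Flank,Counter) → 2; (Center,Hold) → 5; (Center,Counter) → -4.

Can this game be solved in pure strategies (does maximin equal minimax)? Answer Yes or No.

No

Row minima: Flank → -3, Center → -4; maximin = -3.
Column maxima: Hold → 5, Counter → 2; minimax = 2.
-3 ≠ 2, so no pure-strategy equilibrium exists.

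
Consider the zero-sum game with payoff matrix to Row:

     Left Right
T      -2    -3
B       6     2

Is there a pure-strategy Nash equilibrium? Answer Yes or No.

Row minima: T → -3, B → 2; maximin = 2.
Column maxima: Left → 6, Right → 2; minimax = 2.
maximin = minimax = 2, so a saddle point exists.

Yes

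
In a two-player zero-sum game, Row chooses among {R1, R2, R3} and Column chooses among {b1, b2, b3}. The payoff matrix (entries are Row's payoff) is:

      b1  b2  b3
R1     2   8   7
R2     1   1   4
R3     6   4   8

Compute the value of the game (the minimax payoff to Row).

5

Row minima: R1 → 2, R2 → 1, R3 → 4; maximin = 4.
Column maxima: b1 → 6, b2 → 8, b3 → 8; minimax = 6.
4 ≠ 6, so there is no saddle point; optimal play is mixed.
R2 is strictly dominated by R1, so Row never plays it.
b3 is strictly dominated by b1 (it gives Row strictly more in every row), so Column never plays it.
On the remaining 2×2 (R1, R3 vs b1, b2):
Let Row play R1 with probability p. Expected payoff against b1: 2p + 6(1−p) = −4p + 6; against b2: 8p + 4(1−p) = 4p + 4.
Setting these equal: −4p + 6 = 4p + 4 ⇒ −8p = -2 ⇒ p = 1/4, and the value is (-4)·(1/4) + 6 = 5.
For Column: with q = P(b1), equating R1's and R3's payoffs gives −6q + 8 = 2q + 4 ⇒ q = 1/2.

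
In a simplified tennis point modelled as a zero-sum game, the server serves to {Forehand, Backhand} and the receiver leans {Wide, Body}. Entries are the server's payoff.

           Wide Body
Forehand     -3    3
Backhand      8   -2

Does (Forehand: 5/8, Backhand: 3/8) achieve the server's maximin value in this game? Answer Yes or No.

Against Wide this mix gives (5/8)·(-3) + (3/8)·8 = 9/8.
Against Body this mix gives (5/8)·3 + (3/8)·(-2) = 9/8.
All of the receiver's active replies (Wide, Body) yield 9/8, and no column does worse for the server. The mix makes the receiver indifferent and guarantees 9/8, so it is optimal.

Yes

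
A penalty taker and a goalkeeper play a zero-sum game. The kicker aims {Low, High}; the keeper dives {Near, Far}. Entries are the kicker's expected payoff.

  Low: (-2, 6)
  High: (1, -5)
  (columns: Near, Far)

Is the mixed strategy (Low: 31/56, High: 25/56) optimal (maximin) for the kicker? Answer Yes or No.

No

Against Near this mix gives (31/56)·(-2) + (25/56)·1 = -37/56.
Against Far this mix gives (31/56)·6 + (25/56)·(-5) = 61/56.
The keeper will play Near, holding the kicker to -37/56. Shifting weight toward the row that does better against Near would raise this floor (the equalizing mix achieves -2/7 against both Near and Far), so the proposed strategy is not optimal.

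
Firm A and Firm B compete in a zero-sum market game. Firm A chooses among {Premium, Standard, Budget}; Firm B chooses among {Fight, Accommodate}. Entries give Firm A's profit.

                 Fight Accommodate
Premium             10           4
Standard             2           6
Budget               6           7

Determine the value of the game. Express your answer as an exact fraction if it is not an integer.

46/7

Row minima: Premium → 4, Standard → 2, Budget → 6; maximin = 6.
Column maxima: Fight → 10, Accommodate → 7; minimax = 7.
6 ≠ 7, so there is no saddle point; optimal play is mixed.
Standard is strictly dominated by Budget, so Firm A never plays it.
On the remaining 2×2 (Premium, Budget vs Fight, Accommodate):
Let Firm A play Premium with probability p. Expected payoff against Fight: 10p + 6(1−p) = 4p + 6; against Accommodate: 4p + 7(1−p) = −3p + 7.
Setting these equal: 4p + 6 = −3p + 7 ⇒ 7p = 1 ⇒ p = 1/7, and the value is (4)·(1/7) + 6 = 46/7.
For Firm B: with q = P(Fight), equating Premium's and Budget's payoffs gives 6q + 4 = −q + 7 ⇒ q = 3/7.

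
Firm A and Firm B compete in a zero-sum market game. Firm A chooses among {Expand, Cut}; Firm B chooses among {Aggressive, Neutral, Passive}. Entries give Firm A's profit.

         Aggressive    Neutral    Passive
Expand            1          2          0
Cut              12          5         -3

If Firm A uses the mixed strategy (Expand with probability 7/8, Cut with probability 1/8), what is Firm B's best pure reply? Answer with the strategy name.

If Firm B plays Aggressive, Firm A's expected payoff is (7/8)·1 + (1/8)·12 = 19/8.
If Firm B plays Neutral, Firm A's expected payoff is (7/8)·2 + (1/8)·5 = 19/8.
If Firm B plays Passive, Firm A's expected payoff is (7/8)·0 + (1/8)·(-3) = -3/8.
Firm B minimizes Firm A's payoff; the smallest is -3/8, so the best response is Passive.

Passive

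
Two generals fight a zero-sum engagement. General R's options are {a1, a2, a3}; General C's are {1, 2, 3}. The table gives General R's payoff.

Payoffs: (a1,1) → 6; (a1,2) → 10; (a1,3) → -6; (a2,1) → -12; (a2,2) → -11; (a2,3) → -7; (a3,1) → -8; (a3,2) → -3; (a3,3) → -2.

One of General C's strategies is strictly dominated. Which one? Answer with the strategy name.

2

1 holds General R's payoff strictly below 2 in every row: 6 < 10, -12 < -11, -8 < -3.
So 2 is strictly dominated for General C.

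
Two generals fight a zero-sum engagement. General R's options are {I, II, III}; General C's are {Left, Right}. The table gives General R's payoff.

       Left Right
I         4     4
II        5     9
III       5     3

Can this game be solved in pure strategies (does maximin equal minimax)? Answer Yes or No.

Row minima: I → 4, II → 5, III → 3; maximin = 5.
Column maxima: Left → 5, Right → 9; minimax = 5.
maximin = minimax = 5, so a saddle point exists.

Yes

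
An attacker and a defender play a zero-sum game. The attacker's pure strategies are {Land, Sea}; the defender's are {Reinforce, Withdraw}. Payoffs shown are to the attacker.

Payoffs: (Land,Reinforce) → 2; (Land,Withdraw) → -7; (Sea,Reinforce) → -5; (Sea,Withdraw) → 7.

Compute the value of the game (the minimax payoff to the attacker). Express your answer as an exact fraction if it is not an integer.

-1

Row minima: Land → -7, Sea → -5; maximin = -5.
Column maxima: Reinforce → 2, Withdraw → 7; minimax = 2.
-5 ≠ 2, so there is no saddle point; optimal play is mixed.
Let the attacker play Land with probability p. Expected payoff against Reinforce: 2p + (-5)(1−p) = 7p − 5; against Withdraw: (-7)p + 7(1−p) = −14p + 7.
Setting these equal: 7p − 5 = −14p + 7 ⇒ 21p = 12 ⇒ p = 4/7, and the value is (7)·(4/7) − 5 = -1.
For the defender: with q = P(Reinforce), equating Land's and Sea's payoffs gives 9q − 7 = −12q + 7 ⇒ q = 2/3.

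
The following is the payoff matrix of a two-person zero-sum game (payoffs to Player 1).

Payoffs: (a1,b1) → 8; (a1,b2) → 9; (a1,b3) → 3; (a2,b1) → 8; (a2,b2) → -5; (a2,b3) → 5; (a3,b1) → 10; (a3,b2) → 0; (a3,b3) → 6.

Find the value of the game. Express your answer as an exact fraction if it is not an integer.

Row minima: a1 → 3, a2 → -5, a3 → 0; maximin = 3.
Column maxima: b1 → 10, b2 → 9, b3 → 6; minimax = 6.
3 ≠ 6, so there is no saddle point; optimal play is mixed.
a2 is strictly dominated by a3, so Player 1 never plays it.
b1 is strictly dominated by b3 (it gives Player 1 strictly more in every row), so Player 2 never plays it.
On the remaining 2×2 (a1, a3 vs b2, b3):
Let Player 1 play a1 with probability p. Expected payoff against b2: 9p + 0(1−p) = 9p; against b3: 3p + 6(1−p) = −3p + 6.
Setting these equal: 9p = −3p + 6 ⇒ 12p = 6 ⇒ p = 1/2, and the value is (9)·(1/2) = 9/2.
For Player 2: with q = P(b2), equating a1's and a3's payoffs gives 6q + 3 = −6q + 6 ⇒ q = 1/4.

9/2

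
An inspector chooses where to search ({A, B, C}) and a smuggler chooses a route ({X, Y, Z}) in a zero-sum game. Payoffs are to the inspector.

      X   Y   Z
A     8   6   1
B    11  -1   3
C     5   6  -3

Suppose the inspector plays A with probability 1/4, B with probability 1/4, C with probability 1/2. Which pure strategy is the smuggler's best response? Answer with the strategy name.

If the smuggler plays X, the inspector's expected payoff is (1/4)·8 + (1/4)·11 + (1/2)·5 = 29/4.
If the smuggler plays Y, the inspector's expected payoff is (1/4)·6 + (1/4)·(-1) + (1/2)·6 = 17/4.
If the smuggler plays Z, the inspector's expected payoff is (1/4)·1 + (1/4)·3 + (1/2)·(-3) = -1/2.
The smuggler minimizes the inspector's payoff; the smallest is -1/2, so the best response is Z.

Z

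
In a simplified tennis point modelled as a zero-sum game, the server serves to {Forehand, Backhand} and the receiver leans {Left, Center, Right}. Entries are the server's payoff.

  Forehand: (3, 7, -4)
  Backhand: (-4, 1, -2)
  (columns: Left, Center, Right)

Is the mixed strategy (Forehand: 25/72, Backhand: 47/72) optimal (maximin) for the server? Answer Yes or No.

Against Left this mix gives (25/72)·3 + (47/72)·(-4) = -113/72.
Against Center this mix gives (25/72)·7 + (47/72)·1 = 37/12.
Against Right this mix gives (25/72)·(-4) + (47/72)·(-2) = -97/36.
The receiver will play Right, holding the server to -97/36. Shifting weight toward the row that does better against Right would raise this floor (the equalizing mix achieves -22/9 against both Right and Left), so the proposed strategy is not optimal.

No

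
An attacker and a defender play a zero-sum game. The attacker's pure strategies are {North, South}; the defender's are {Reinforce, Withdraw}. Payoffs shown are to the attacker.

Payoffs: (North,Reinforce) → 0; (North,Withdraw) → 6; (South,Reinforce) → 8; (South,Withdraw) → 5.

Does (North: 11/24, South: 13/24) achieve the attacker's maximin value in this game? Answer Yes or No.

No

Against Reinforce this mix gives (11/24)·0 + (13/24)·8 = 13/3.
Against Withdraw this mix gives (11/24)·6 + (13/24)·5 = 131/24.
The defender will play Reinforce, holding the attacker to 13/3. Shifting weight toward the row that does better against Reinforce would raise this floor (the equalizing mix achieves 16/3 against both Reinforce and Withdraw), so the proposed strategy is not optimal.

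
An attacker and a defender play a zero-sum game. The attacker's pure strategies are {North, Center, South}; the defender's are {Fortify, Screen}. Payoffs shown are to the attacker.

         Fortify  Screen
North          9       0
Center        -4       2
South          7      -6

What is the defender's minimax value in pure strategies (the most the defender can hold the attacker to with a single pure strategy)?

2

Column maxima: Fortify → 9, Screen → 2.
The smallest of these is 2.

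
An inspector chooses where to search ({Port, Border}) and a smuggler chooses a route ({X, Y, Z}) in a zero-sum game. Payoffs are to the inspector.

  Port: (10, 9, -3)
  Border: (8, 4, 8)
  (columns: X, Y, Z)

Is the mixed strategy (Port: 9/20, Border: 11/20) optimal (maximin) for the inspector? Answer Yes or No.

Against X this mix gives (9/20)·10 + (11/20)·8 = 89/10.
Against Y this mix gives (9/20)·9 + (11/20)·4 = 25/4.
Against Z this mix gives (9/20)·(-3) + (11/20)·8 = 61/20.
The smuggler will play Z, holding the inspector to 61/20. Shifting weight toward the row that does better against Z would raise this floor (the equalizing mix achieves 21/4 against both Z and Y), so the proposed strategy is not optimal.

No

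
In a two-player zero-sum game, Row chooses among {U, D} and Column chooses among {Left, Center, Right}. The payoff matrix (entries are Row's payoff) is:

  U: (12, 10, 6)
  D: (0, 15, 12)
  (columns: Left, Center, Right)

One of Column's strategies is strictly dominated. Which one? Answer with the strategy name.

Center

Right holds Row's payoff strictly below Center in every row: 6 < 10, 12 < 15.
So Center is strictly dominated for Column.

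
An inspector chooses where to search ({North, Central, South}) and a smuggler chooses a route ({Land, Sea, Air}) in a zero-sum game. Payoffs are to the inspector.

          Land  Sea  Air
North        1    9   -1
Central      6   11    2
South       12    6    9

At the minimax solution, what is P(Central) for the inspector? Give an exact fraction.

Row minima: North → -1, Central → 2, South → 6; maximin = 6.
Column maxima: Land → 12, Sea → 11, Air → 9; minimax = 9.
6 ≠ 9, so there is no saddle point; optimal play is mixed.
North is strictly dominated by Central, so the inspector never plays it.
Land is strictly dominated by Air (it gives the inspector strictly more in every row), so the smuggler never plays it.
On the remaining 2×2 (Central, South vs Sea, Air):
Let the inspector play Central with probability p. Expected payoff against Sea: 11p + 6(1−p) = 5p + 6; against Air: 2p + 9(1−p) = −7p + 9.
Setting these equal: 5p + 6 = −7p + 9 ⇒ 12p = 3 ⇒ p = 1/4, and the value is (5)·(1/4) + 6 = 29/4.
For the smuggler: with q = P(Sea), equating Central's and South's payoffs gives 9q + 2 = −3q + 9 ⇒ q = 7/12.

1/4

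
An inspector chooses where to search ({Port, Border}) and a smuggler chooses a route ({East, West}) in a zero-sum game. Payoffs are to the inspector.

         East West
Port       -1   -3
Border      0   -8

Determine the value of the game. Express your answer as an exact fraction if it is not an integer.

Row minima: Port → -3, Border → -8; maximin = -3.
Column maxima: East → 0, West → -3; minimax = -3.
Since maximin = minimax = -3, there is a saddle point and the value is -3.

-3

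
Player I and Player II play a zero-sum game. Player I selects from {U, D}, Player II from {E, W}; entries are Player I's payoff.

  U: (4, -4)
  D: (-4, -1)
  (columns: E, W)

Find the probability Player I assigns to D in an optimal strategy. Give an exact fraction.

Row minima: U → -4, D → -4; maximin = -4.
Column maxima: E → 4, W → -1; minimax = -1.
-4 ≠ -1, so there is no saddle point; optimal play is mixed.
Let Player I play U with probability p. Expected payoff against E: 4p + (-4)(1−p) = 8p − 4; against W: (-4)p + (-1)(1−p) = −3p − 1.
Setting these equal: 8p − 4 = −3p − 1 ⇒ 11p = 3 ⇒ p = 3/11, and the value is (8)·(3/11) − 4 = -20/11.
For Player II: with q = P(E), equating U's and D's payoffs gives 8q − 4 = −3q − 1 ⇒ q = 3/11.

8/11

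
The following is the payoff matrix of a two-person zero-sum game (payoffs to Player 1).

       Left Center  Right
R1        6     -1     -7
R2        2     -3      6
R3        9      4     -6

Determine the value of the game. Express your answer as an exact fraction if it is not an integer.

6/19

Row minima: R1 → -7, R2 → -3, R3 → -6; maximin = -3.
Column maxima: Left → 9, Center → 4, Right → 6; minimax = 4.
-3 ≠ 4, so there is no saddle point; optimal play is mixed.
R1 is strictly dominated by R3, so Player 1 never plays it.
Left is strictly dominated by Center (it gives Player 1 strictly more in every row), so Player 2 never plays it.
On the remaining 2×2 (R2, R3 vs Center, Right):
Let Player 1 play R2 with probability p. Expected payoff against Center: (-3)p + 4(1−p) = −7p + 4; against Right: 6p + (-6)(1−p) = 12p − 6.
Setting these equal: −7p + 4 = 12p − 6 ⇒ −19p = -10 ⇒ p = 10/19, and the value is (-7)·(10/19) + 4 = 6/19.
For Player 2: with q = P(Center), equating R2's and R3's payoffs gives −9q + 6 = 10q − 6 ⇒ q = 12/19.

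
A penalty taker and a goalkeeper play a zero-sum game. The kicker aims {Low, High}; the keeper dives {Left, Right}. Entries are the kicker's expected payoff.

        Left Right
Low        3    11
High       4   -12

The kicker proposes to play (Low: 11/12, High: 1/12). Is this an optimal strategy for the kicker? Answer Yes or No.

No

Against Left this mix gives (11/12)·3 + (1/12)·4 = 37/12.
Against Right this mix gives (11/12)·11 + (1/12)·(-12) = 109/12.
The keeper will play Left, holding the kicker to 37/12. Shifting weight toward the row that does better against Left would raise this floor (the equalizing mix achieves 10/3 against both Left and Right), so the proposed strategy is not optimal.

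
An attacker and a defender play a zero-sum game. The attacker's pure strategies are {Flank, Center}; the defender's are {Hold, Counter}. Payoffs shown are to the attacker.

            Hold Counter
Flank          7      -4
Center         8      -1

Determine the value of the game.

-1

Row minima: Flank → -4, Center → -1; maximin = -1.
Column maxima: Hold → 8, Counter → -1; minimax = -1.
Since maximin = minimax = -1, there is a saddle point and the value is -1.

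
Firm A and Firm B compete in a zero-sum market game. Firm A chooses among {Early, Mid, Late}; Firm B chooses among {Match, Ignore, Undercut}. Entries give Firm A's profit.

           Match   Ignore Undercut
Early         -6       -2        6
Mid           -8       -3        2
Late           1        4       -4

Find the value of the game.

Row minima: Early → -6, Mid → -8, Late → -4; maximin = -4.
Column maxima: Match → 1, Ignore → 4, Undercut → 6; minimax = 1.
-4 ≠ 1, so there is no saddle point; optimal play is mixed.
Mid is strictly dominated by Early, so Firm A never plays it.
Ignore is strictly dominated by Match (it gives Firm A strictly more in every row), so Firm B never plays it.
On the remaining 2×2 (Early, Late vs Match, Undercut):
Let Firm A play Early with probability p. Expected payoff against Match: (-6)p + 1(1−p) = −7p + 1; against Undercut: 6p + (-4)(1−p) = 10p − 4.
Setting these equal: −7p + 1 = 10p − 4 ⇒ −17p = -5 ⇒ p = 5/17, and the value is (-7)·(5/17) + 1 = -18/17.
For Firm B: with q = P(Match), equating Early's and Late's payoffs gives −12q + 6 = 5q − 4 ⇒ q = 10/17.

-18/17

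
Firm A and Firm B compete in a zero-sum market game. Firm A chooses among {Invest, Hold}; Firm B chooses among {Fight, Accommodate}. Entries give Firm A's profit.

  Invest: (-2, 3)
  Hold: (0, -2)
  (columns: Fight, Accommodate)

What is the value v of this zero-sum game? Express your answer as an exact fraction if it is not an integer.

Row minima: Invest → -2, Hold → -2; maximin = -2.
Column maxima: Fight → 0, Accommodate → 3; minimax = 0.
-2 ≠ 0, so there is no saddle point; optimal play is mixed.
Let Firm A play Invest with probability p. Expected payoff against Fight: (-2)p + 0(1−p) = −2p; against Accommodate: 3p + (-2)(1−p) = 5p − 2.
Setting these equal: −2p = 5p − 2 ⇒ −7p = -2 ⇒ p = 2/7, and the value is (-2)·(2/7) = -4/7.
For Firm B: with q = P(Fight), equating Invest's and Hold's payoffs gives −5q + 3 = 2q − 2 ⇒ q = 5/7.

-4/7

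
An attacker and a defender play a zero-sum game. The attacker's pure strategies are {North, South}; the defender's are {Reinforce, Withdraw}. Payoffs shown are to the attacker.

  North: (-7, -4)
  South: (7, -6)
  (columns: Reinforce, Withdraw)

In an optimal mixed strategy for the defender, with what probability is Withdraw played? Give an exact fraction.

7/8

Row minima: North → -7, South → -6; maximin = -6.
Column maxima: Reinforce → 7, Withdraw → -4; minimax = -4.
-6 ≠ -4, so there is no saddle point; optimal play is mixed.
Let the attacker play North with probability p. Expected payoff against Reinforce: (-7)p + 7(1−p) = −14p + 7; against Withdraw: (-4)p + (-6)(1−p) = 2p − 6.
Setting these equal: −14p + 7 = 2p − 6 ⇒ −16p = -13 ⇒ p = 13/16, and the value is (-14)·(13/16) + 7 = -35/8.
For the defender: with q = P(Reinforce), equating North's and South's payoffs gives −3q − 4 = 13q − 6 ⇒ q = 1/8.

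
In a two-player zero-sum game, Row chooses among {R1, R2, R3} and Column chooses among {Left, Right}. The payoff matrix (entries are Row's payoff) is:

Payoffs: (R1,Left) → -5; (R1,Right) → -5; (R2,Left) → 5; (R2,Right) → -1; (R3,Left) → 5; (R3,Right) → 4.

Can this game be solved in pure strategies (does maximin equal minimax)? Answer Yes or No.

Yes

Row minima: R1 → -5, R2 → -1, R3 → 4; maximin = 4.
Column maxima: Left → 5, Right → 4; minimax = 4.
maximin = minimax = 4, so a saddle point exists.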